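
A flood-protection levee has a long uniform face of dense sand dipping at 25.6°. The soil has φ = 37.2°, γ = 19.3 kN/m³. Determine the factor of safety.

FS = 1.58

For a dry cohesionless infinite slope the factor of safety is FS = tanφ / tanβ.
FS = tan37.2° / tan25.6° = 0.7590 / 0.4791 = 1.584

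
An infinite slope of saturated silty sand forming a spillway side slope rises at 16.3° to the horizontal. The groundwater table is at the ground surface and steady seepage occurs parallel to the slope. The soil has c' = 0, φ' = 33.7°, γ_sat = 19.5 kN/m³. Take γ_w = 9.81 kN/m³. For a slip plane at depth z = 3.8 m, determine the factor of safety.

With seepage parallel to the slope and the water table at the surface, the effective normal stress on the slip plane uses the buoyant unit weight γ' = γ_sat − γ_w while the driving shear stress uses γ_sat:
FS = [c' + γ' z cos²β tanφ'] / [γ_sat z sinβ cosβ]
(For c' = 0 this reduces to FS = (γ'/γ_sat)·tanφ'/tanβ.)
γ' = 19.5 − 9.81 = 9.69 kN/m³
Numerator = 0.0 + 9.69·3.8·cos²16.3°·tan33.7° = 0.0 + 9.69·3.8·0.9212·0.6669 = 22.623 kPa
Denominator = 19.5·3.8·sin16.3°·cos16.3° = 19.5·3.8·0.2807·0.9598 = 19.961 kPa
FS = 22.623 / 19.961 = 1.133

FS = 1.13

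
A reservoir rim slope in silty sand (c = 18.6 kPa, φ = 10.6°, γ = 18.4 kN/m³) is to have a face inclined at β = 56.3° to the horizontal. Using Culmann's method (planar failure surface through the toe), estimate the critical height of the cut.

H_c = 10.96 m

Culmann's analysis gives the critical failure plane at α_cr = (β + φ)/2 = (56.3 + 10.6)/2 = 33.4°, and the critical height
H_c = (4c/γ) · sinβ cosφ / [1 − cos(β − φ)]
    = (4·18.6/18.4) · sin56.3°·cos10.6° / [1 − cos(45.7°)]
    = 4.043 · 0.8320·0.9829 / [1 − 0.6984]
    = 4.043 · 0.8178 / 0.3016
    = 10.96 m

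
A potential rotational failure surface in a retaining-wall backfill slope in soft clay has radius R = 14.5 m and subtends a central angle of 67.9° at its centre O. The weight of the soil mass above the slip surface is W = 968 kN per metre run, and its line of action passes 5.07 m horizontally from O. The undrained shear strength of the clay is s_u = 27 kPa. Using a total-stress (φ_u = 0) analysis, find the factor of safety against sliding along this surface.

Taking moments about the centre O, the resisting moment is provided by the undrained shear strength acting along the arc:
Arc length L_a = R·θ = 14.5·(67.9°·π/180) = 14.5·1.1851 = 17.18 m
M_R = s_u·L_a·R = 27·17.18·14.5 = 6727.4 kN·m/m
M_D = W·d = 968·5.07 = 4907.8 kN·m/m
FS = M_R / M_D = 6727.4 / 4907.8 = 1.371

FS = 1.37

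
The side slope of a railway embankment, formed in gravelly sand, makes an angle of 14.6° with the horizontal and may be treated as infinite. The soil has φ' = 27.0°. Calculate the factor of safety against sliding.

FS = 1.96

For a dry cohesionless infinite slope the factor of safety is FS = tanφ' / tanβ.
FS = tan27.0° / tan14.6° = 0.5095 / 0.2605 = 1.956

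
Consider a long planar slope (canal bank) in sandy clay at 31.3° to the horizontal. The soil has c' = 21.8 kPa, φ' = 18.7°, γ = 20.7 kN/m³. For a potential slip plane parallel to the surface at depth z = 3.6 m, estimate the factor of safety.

For an infinite slope with a slip plane parallel to the surface (no pore pressure): FS = [c' + γz cos²β tanφ'] / [γz sinβ cosβ].
γz = 20.7·3.6 = 74.52 kN/m²
Numerator = 21.8 + 74.52·cos²31.3°·tan18.7° = 21.8 + 74.52·0.7301·0.3385 = 40.216 kPa
Denominator = 74.52·sin31.3°·cos31.3° = 74.52·0.5195·0.8545 = 33.080 kPa
FS = 40.216 / 33.080 = 1.216

FS = 1.22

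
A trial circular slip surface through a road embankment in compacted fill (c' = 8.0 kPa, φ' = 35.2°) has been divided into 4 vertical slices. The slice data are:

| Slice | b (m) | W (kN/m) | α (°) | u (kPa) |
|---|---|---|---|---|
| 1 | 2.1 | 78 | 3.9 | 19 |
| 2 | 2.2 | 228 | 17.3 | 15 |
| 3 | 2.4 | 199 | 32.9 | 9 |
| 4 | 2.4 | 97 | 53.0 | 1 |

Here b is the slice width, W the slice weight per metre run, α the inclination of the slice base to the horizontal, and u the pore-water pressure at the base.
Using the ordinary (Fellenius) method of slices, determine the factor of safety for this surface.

Ordinary method of slices: FS = Σ[c'·Δl_i + (W_i cosα_i − u_i·Δl_i)·tanφ'] / Σ W_i sinα_i, with Δl_i = b_i / cosα_i.
Slice 1: Δl = 2.1/cos3.9° = 2.105 m; N'_1 = 78·cos3.9° − 19·2.105 = 37.8; c'Δl = 16.84; W sinα = 5.3
Slice 2: Δl = 2.2/cos17.3° = 2.304 m; N'_2 = 228·cos17.3° − 15·2.304 = 183.1; c'Δl = 18.43; W sinα = 67.8
Slice 3: Δl = 2.4/cos32.9° = 2.858 m; N'_3 = 199·cos32.9° − 9·2.858 = 141.4; c'Δl = 22.87; W sinα = 108.1
Slice 4: Δl = 2.4/cos53.0° = 3.988 m; N'_4 = 97·cos53.0° − 1·3.988 = 54.4; c'Δl = 31.90; W sinα = 77.5
Σc'Δl = 90.0 kN/m; ΣN' = 416.7 kN/m; ΣW sinα = 258.7 kN/m
Resisting = 90.0 + 416.7·tan35.2° = 90.0 + 293.9 = 384.0 kN/m
FS = 384.0 / 258.7 = 1.485

FS = 1.48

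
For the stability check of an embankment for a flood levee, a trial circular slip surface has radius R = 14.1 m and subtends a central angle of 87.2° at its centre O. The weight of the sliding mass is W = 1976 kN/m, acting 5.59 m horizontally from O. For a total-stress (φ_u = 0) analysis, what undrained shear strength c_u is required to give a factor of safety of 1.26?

FS = c_u·L_a·R / (W·d), so c_u = FS·W·d / (L_a·R).
Arc length L_a = R·θ = 14.1·(87.2°·π/180) = 14.1·1.5219 = 21.46 m
c_u = 1.26·1976·5.59 / (21.46·14.1) = 13917.8 / 302.57 = 46.00 kPa

c_u = 46.0 kPa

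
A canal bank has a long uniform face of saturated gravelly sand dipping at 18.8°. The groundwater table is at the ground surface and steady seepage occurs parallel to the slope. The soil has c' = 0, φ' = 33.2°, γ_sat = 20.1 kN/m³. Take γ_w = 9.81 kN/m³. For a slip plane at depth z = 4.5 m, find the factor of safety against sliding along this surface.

With seepage parallel to the slope and the water table at the surface, the effective normal stress on the slip plane uses the buoyant unit weight γ' = γ_sat − γ_w while the driving shear stress uses γ_sat:
FS = [c' + γ' z cos²β tanφ'] / [γ_sat z sinβ cosβ]
(For c' = 0 this reduces to FS = (γ'/γ_sat)·tanφ'/tanβ.)
γ' = 20.1 − 9.81 = 10.29 kN/m³
Numerator = 0.0 + 10.29·4.5·cos²18.8°·tan33.2° = 0.0 + 10.29·4.5·0.8961·0.6544 = 27.154 kPa
Denominator = 20.1·4.5·sin18.8°·cos18.8° = 20.1·4.5·0.3223·0.9466 = 27.594 kPa
FS = 27.154 / 27.594 = 0.984

FS = 0.98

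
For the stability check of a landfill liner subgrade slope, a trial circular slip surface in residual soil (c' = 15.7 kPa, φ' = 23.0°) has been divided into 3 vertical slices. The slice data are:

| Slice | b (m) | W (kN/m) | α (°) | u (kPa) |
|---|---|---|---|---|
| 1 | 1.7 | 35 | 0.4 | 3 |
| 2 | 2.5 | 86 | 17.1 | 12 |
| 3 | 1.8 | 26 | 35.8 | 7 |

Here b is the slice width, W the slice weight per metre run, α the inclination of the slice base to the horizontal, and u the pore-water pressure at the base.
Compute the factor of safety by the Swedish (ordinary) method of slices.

Ordinary method of slices: FS = Σ[c'·Δl_i + (W_i cosα_i − u_i·Δl_i)·tanφ'] / Σ W_i sinα_i, with Δl_i = b_i / cosα_i.
Slice 1: Δl = 1.7/cos0.4° = 1.700 m; N'_1 = 35·cos0.4° − 3·1.700 = 29.9; c'Δl = 26.69; W sinα = 0.2
Slice 2: Δl = 2.5/cos17.1° = 2.616 m; N'_2 = 86·cos17.1° − 12·2.616 = 50.8; c'Δl = 41.07; W sinα = 25.3
Slice 3: Δl = 1.8/cos35.8° = 2.219 m; N'_3 = 26·cos35.8° − 7·2.219 = 5.6; c'Δl = 34.84; W sinα = 15.2
Σc'Δl = 102.6 kN/m; ΣN' = 86.3 kN/m; ΣW sinα = 40.7 kN/m
Resisting = 102.6 + 86.3·tan23.0° = 102.6 + 36.6 = 139.2 kN/m
FS = 139.2 / 40.7 = 3.417

FS = 3.42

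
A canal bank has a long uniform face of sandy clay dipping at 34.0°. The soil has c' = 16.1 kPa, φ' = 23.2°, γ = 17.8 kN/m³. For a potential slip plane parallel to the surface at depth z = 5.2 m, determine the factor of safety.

FS = 1.01

For an infinite slope with a slip plane parallel to the surface (no pore pressure): FS = [c' + γz cos²β tanφ'] / [γz sinβ cosβ].
γz = 17.8·5.2 = 92.56 kN/m²
Numerator = 16.1 + 92.56·cos²34.0°·tan23.2° = 16.1 + 92.56·0.6873·0.4286 = 43.366 kPa
Denominator = 92.56·sin34.0°·cos34.0° = 92.56·0.5592·0.8290 = 42.910 kPa
FS = 43.366 / 42.910 = 1.011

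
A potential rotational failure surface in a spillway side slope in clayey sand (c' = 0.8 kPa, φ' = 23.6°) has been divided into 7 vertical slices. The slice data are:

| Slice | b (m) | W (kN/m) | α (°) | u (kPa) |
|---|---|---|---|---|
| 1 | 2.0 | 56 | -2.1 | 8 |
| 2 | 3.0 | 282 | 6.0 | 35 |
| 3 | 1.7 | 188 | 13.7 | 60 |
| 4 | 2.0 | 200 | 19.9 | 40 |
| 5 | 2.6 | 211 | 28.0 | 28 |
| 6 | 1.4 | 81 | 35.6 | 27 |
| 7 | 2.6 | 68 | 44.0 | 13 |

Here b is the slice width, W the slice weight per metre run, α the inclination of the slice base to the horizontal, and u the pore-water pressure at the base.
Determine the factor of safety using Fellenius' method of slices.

Ordinary method of slices: FS = Σ[c'·Δl_i + (W_i cosα_i − u_i·Δl_i)·tanφ'] / Σ W_i sinα_i, with Δl_i = b_i / cosα_i.
Slice 1: Δl = 2.0/cos(-2.1°) = 2.001 m; N'_1 = 56·cos(-2.1°) − 8·2.001 = 40.0; c'Δl = 1.60; W sinα = -2.1
Slice 2: Δl = 3.0/cos6.0° = 3.017 m; N'_2 = 282·cos6.0° − 35·3.017 = 174.9; c'Δl = 2.41; W sinα = 29.5
Slice 3: Δl = 1.7/cos13.7° = 1.750 m; N'_3 = 188·cos13.7° − 60·1.750 = 77.7; c'Δl = 1.40; W sinα = 44.5
Slice 4: Δl = 2.0/cos19.9° = 2.127 m; N'_4 = 200·cos19.9° − 40·2.127 = 103.0; c'Δl = 1.70; W sinα = 68.1
Slice 5: Δl = 2.6/cos28.0° = 2.945 m; N'_5 = 211·cos28.0° − 28·2.945 = 103.9; c'Δl = 2.36; W sinα = 99.1
Slice 6: Δl = 1.4/cos35.6° = 1.722 m; N'_6 = 81·cos35.6° − 27·1.722 = 19.4; c'Δl = 1.38; W sinα = 47.2
Slice 7: Δl = 2.6/cos44.0° = 3.614 m; N'_7 = 68·cos44.0° − 13·3.614 = 1.9; c'Δl = 2.89; W sinα = 47.2
Σc'Δl = 13.7 kN/m; ΣN' = 520.6 kN/m; ΣW sinα = 333.5 kN/m
Resisting = 13.7 + 520.6·tan23.6° = 13.7 + 227.5 = 241.2 kN/m
FS = 241.2 / 333.5 = 0.723

FS = 0.72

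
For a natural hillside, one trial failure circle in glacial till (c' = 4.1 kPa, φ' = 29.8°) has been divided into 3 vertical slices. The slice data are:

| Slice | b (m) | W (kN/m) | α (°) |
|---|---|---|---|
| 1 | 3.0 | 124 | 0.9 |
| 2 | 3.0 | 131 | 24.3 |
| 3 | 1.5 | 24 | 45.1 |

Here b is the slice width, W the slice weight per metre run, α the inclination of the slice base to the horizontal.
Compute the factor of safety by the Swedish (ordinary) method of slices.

FS = 2.52

Ordinary method of slices: FS = Σ[c'·Δl_i + (W_i cosα_i)·tanφ'] / Σ W_i sinα_i, with Δl_i = b_i / cosα_i.
Slice 1: Δl = 3.0/cos0.9° = 3.000 m; N'_1 = 124·cos0.9° = 124.0; c'Δl = 12.30; W sinα = 1.9
Slice 2: Δl = 3.0/cos24.3° = 3.292 m; N'_2 = 131·cos24.3° = 119.4; c'Δl = 13.50; W sinα = 53.9
Slice 3: Δl = 1.5/cos45.1° = 2.125 m; N'_3 = 24·cos45.1° = 16.9; c'Δl = 8.71; W sinα = 17.0
Σc'Δl = 34.5 kN/m; ΣN' = 260.3 kN/m; ΣW sinα = 72.9 kN/m
Resisting = 34.5 + 260.3·tan29.8° = 34.5 + 149.1 = 183.6 kN/m
FS = 183.6 / 72.9 = 2.520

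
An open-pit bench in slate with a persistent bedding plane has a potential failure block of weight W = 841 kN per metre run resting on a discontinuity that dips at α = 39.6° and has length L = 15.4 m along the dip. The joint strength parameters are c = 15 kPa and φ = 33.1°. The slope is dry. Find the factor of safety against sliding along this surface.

FS = 1.22

Resolving the block weight along and normal to the plane and applying the Mohr–Coulomb strength on the joint:
N' = W cosα = 841·cos39.6° = 648.0 kN/m
Driving force T = W sinα = 841·sin39.6° = 536.1 kN/m
Resisting force R = c·L + N'·tanφ = 15·15.4 + 648.0·tan33.1° = 231.0 + 422.4 = 653.4 kN/m
FS = R / T = 653.4 / 536.1 = 1.219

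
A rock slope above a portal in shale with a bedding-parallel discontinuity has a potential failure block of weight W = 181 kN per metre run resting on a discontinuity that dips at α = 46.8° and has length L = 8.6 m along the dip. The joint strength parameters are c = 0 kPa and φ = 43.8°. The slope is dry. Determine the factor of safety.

Resolving the block weight along and normal to the plane and applying the Mohr–Coulomb strength on the joint:
N' = W cosα = 181·cos46.8° = 123.9 kN/m
Driving force T = W sinα = 181·sin46.8° = 131.9 kN/m
Resisting force R = c·L + N'·tanφ = 0·8.6 + 123.9·tan43.8° = 0.0 + 118.8 = 118.8 kN/m
FS = R / T = 118.8 / 131.9 = 0.901

FS = 0.90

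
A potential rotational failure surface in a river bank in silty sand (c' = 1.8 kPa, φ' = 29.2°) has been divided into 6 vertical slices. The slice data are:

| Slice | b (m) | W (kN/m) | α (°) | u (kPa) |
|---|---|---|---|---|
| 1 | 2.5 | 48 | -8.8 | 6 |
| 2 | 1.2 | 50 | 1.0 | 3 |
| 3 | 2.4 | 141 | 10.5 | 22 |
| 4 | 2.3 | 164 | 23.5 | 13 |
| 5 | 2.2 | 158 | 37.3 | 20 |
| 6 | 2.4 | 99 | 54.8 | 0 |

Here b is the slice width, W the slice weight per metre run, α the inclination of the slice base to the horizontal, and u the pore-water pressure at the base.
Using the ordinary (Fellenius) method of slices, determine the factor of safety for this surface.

FS = 0.98

Ordinary method of slices: FS = Σ[c'·Δl_i + (W_i cosα_i − u_i·Δl_i)·tanφ'] / Σ W_i sinα_i, with Δl_i = b_i / cosα_i.
Slice 1: Δl = 2.5/cos(-8.8°) = 2.530 m; N'_1 = 48·cos(-8.8°) − 6·2.530 = 32.3; c'Δl = 4.55; W sinα = -7.3
Slice 2: Δl = 1.2/cos1.0° = 1.200 m; N'_2 = 50·cos1.0° − 3·1.200 = 46.4; c'Δl = 2.16; W sinα = 0.9
Slice 3: Δl = 2.4/cos10.5° = 2.441 m; N'_3 = 141·cos10.5° − 22·2.441 = 84.9; c'Δl = 4.39; W sinα = 25.7
Slice 4: Δl = 2.3/cos23.5° = 2.508 m; N'_4 = 164·cos23.5° − 13·2.508 = 117.8; c'Δl = 4.51; W sinα = 65.4
Slice 5: Δl = 2.2/cos37.3° = 2.766 m; N'_5 = 158·cos37.3° − 20·2.766 = 70.4; c'Δl = 4.98; W sinα = 95.7
Slice 6: Δl = 2.4/cos54.8° = 4.164 m; N'_6 = 99·cos54.8° − 0·4.164 = 57.1; c'Δl = 7.49; W sinα = 80.9
Σc'Δl = 28.1 kN/m; ΣN' = 408.8 kN/m; ΣW sinα = 261.3 kN/m
Resisting = 28.1 + 408.8·tan29.2° = 28.1 + 228.5 = 256.6 kN/m
FS = 256.6 / 261.3 = 0.982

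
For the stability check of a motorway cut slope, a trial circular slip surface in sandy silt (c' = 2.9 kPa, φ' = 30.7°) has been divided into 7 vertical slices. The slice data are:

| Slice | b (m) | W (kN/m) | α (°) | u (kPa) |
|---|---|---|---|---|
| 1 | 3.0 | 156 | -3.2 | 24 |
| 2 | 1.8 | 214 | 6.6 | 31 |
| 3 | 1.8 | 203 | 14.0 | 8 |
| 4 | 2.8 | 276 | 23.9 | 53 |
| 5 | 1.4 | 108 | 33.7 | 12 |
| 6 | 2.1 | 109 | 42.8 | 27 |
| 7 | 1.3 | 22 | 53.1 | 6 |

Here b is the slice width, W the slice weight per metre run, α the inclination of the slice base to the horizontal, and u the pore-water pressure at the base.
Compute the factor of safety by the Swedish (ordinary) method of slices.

FS = 1.20

Ordinary method of slices: FS = Σ[c'·Δl_i + (W_i cosα_i − u_i·Δl_i)·tanφ'] / Σ W_i sinα_i, with Δl_i = b_i / cosα_i.
Slice 1: Δl = 3.0/cos(-3.2°) = 3.005 m; N'_1 = 156·cos(-3.2°) − 24·3.005 = 83.6; c'Δl = 8.71; W sinα = -8.7
Slice 2: Δl = 1.8/cos6.6° = 1.812 m; N'_2 = 214·cos6.6° − 31·1.812 = 156.4; c'Δl = 5.25; W sinα = 24.6
Slice 3: Δl = 1.8/cos14.0° = 1.855 m; N'_3 = 203·cos14.0° − 8·1.855 = 182.1; c'Δl = 5.38; W sinα = 49.1
Slice 4: Δl = 2.8/cos23.9° = 3.063 m; N'_4 = 276·cos23.9° − 53·3.063 = 90.0; c'Δl = 8.88; W sinα = 111.8
Slice 5: Δl = 1.4/cos33.7° = 1.683 m; N'_5 = 108·cos33.7° − 12·1.683 = 69.7; c'Δl = 4.88; W sinα = 59.9
Slice 6: Δl = 2.1/cos42.8° = 2.862 m; N'_6 = 109·cos42.8° − 27·2.862 = 2.7; c'Δl = 8.30; W sinα = 74.1
Slice 7: Δl = 1.3/cos53.1° = 2.165 m; N'_7 = 22·cos53.1° − 6·2.165 = 0.2; c'Δl = 6.28; W sinα = 17.6
Σc'Δl = 47.7 kN/m; ΣN' = 584.8 kN/m; ΣW sinα = 328.4 kN/m
Resisting = 47.7 + 584.8·tan30.7° = 47.7 + 347.2 = 394.9 kN/m
FS = 394.9 / 328.4 = 1.203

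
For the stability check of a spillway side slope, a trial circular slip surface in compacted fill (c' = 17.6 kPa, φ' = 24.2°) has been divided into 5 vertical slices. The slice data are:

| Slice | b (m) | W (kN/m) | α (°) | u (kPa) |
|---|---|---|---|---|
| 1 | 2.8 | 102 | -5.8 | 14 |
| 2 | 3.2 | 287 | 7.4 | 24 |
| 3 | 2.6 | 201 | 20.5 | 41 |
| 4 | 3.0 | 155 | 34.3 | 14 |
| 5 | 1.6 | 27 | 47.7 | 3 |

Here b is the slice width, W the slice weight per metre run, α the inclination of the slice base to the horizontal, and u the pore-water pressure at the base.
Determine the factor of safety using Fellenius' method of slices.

FS = 2.23

Ordinary method of slices: FS = Σ[c'·Δl_i + (W_i cosα_i − u_i·Δl_i)·tanφ'] / Σ W_i sinα_i, with Δl_i = b_i / cosα_i.
Slice 1: Δl = 2.8/cos(-5.8°) = 2.814 m; N'_1 = 102·cos(-5.8°) − 14·2.814 = 62.1; c'Δl = 49.53; W sinα = -10.3
Slice 2: Δl = 3.2/cos7.4° = 3.227 m; N'_2 = 287·cos7.4° − 24·3.227 = 207.2; c'Δl = 56.79; W sinα = 37.0
Slice 3: Δl = 2.6/cos20.5° = 2.776 m; N'_3 = 201·cos20.5° − 41·2.776 = 74.5; c'Δl = 48.85; W sinα = 70.4
Slice 4: Δl = 3.0/cos34.3° = 3.632 m; N'_4 = 155·cos34.3° − 14·3.632 = 77.2; c'Δl = 63.91; W sinα = 87.3
Slice 5: Δl = 1.6/cos47.7° = 2.377 m; N'_5 = 27·cos47.7° − 3·2.377 = 11.0; c'Δl = 41.84; W sinα = 20.0
Σc'Δl = 260.9 kN/m; ΣN' = 431.9 kN/m; ΣW sinα = 204.4 kN/m
Resisting = 260.9 + 431.9·tan24.2° = 260.9 + 194.1 = 455.1 kN/m
FS = 455.1 / 204.4 = 2.227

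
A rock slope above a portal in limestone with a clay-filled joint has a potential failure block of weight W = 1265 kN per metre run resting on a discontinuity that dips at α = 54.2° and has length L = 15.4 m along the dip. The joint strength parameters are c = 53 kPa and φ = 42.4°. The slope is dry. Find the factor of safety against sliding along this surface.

Resolving the block weight along and normal to the plane and applying the Mohr–Coulomb strength on the joint:
N' = W cosα = 1265·cos54.2° = 740.0 kN/m
Driving force T = W sinα = 1265·sin54.2° = 1026.0 kN/m
Resisting force R = c·L + N'·tanφ = 53·15.4 + 740.0·tan42.4° = 816.2 + 675.7 = 1491.9 kN/m
FS = R / T = 1491.9 / 1026.0 = 1.454

FS = 1.45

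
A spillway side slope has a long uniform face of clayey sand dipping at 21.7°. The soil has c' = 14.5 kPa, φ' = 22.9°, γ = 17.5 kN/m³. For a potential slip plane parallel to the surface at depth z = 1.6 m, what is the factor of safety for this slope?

FS = 2.57

For an infinite slope with a slip plane parallel to the surface (no pore pressure): FS = [c' + γz cos²β tanφ'] / [γz sinβ cosβ].
γz = 17.5·1.6 = 28.00 kN/m²
Numerator = 14.5 + 28.00·cos²21.7°·tan22.9° = 14.5 + 28.00·0.8633·0.4224 = 24.711 kPa
Denominator = 28.00·sin21.7°·cos21.7° = 28.00·0.3697·0.9291 = 9.619 kPa
FS = 24.711 / 9.619 = 2.569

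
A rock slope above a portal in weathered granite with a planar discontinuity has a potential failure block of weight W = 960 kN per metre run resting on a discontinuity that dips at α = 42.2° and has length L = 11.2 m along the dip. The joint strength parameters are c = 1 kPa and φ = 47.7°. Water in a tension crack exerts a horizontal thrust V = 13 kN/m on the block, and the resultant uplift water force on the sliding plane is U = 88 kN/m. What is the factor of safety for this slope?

Resolving the block weight along and normal to the plane and applying the Mohr–Coulomb strength on the joint:
N' = W cosα − U − V sinα = 960·cos42.2° − 88 − 13·sin42.2° = 614.4 kN/m
Driving force T = W sinα + V cosα = 960·sin42.2° + 13·cos42.2° = 654.5 kN/m
Resisting force R = c·L + N'·tanφ = 1·11.2 + 614.4·tan47.7° = 11.2 + 675.3 = 686.5 kN/m
FS = R / T = 686.5 / 654.5 = 1.049

FS = 1.05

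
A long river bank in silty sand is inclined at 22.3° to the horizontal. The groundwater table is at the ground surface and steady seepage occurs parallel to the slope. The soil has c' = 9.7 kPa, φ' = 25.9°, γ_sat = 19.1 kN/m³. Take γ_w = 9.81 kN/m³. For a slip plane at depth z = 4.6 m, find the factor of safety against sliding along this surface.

FS = 0.89

With seepage parallel to the slope and the water table at the surface, the effective normal stress on the slip plane uses the buoyant unit weight γ' = γ_sat − γ_w while the driving shear stress uses γ_sat:
FS = [c' + γ' z cos²β tanφ'] / [γ_sat z sinβ cosβ]
γ' = 19.1 − 9.81 = 9.29 kN/m³
Numerator = 9.7 + 9.29·4.6·cos²22.3°·tan25.9° = 9.7 + 9.29·4.6·0.8560·0.4856 = 27.463 kPa
Denominator = 19.1·4.6·sin22.3°·cos22.3° = 19.1·4.6·0.3795·0.9252 = 30.846 kPa
FS = 27.463 / 30.846 = 0.890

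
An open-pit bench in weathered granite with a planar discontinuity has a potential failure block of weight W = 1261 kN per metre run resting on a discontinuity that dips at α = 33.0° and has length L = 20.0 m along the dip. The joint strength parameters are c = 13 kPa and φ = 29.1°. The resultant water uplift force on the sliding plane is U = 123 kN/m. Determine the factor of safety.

Resolving the block weight along and normal to the plane and applying the Mohr–Coulomb strength on the joint:
N' = W cosα − U = 1261·cos33.0° − 123 = 934.6 kN/m
Driving force T = W sinα = 1261·sin33.0° = 686.8 kN/m
Resisting force R = c·L + N'·tanφ = 13·20.0 + 934.6·tan29.1° = 260.0 + 520.2 = 780.2 kN/m
FS = R / T = 780.2 / 686.8 = 1.136

FS = 1.14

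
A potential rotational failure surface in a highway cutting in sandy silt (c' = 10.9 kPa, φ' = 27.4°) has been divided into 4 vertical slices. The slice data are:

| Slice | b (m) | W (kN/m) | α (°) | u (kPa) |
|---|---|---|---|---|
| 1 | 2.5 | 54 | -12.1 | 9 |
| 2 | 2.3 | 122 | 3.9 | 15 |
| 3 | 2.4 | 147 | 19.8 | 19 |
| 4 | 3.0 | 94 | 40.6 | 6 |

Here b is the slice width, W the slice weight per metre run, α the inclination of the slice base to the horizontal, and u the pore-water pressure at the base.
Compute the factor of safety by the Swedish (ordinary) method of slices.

Ordinary method of slices: FS = Σ[c'·Δl_i + (W_i cosα_i − u_i·Δl_i)·tanφ'] / Σ W_i sinα_i, with Δl_i = b_i / cosα_i.
Slice 1: Δl = 2.5/cos(-12.1°) = 2.557 m; N'_1 = 54·cos(-12.1°) − 9·2.557 = 29.8; c'Δl = 27.87; W sinα = -11.3
Slice 2: Δl = 2.3/cos3.9° = 2.305 m; N'_2 = 122·cos3.9° − 15·2.305 = 87.1; c'Δl = 25.13; W sinα = 8.3
Slice 3: Δl = 2.4/cos19.8° = 2.551 m; N'_3 = 147·cos19.8° − 19·2.551 = 89.8; c'Δl = 27.80; W sinα = 49.8
Slice 4: Δl = 3.0/cos40.6° = 3.951 m; N'_4 = 94·cos40.6° − 6·3.951 = 47.7; c'Δl = 43.07; W sinα = 61.2
Σc'Δl = 123.9 kN/m; ΣN' = 254.4 kN/m; ΣW sinα = 107.9 kN/m
Resisting = 123.9 + 254.4·tan27.4° = 123.9 + 131.9 = 255.8 kN/m
FS = 255.8 / 107.9 = 2.369

FS = 2.37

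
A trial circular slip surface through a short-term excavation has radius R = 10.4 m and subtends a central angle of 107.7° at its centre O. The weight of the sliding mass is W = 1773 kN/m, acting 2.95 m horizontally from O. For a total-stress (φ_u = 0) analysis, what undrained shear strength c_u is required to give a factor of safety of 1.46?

FS = c_u·L_a·R / (W·d), so c_u = FS·W·d / (L_a·R).
Arc length L_a = R·θ = 10.4·(107.7°·π/180) = 10.4·1.8797 = 19.55 m
c_u = 1.46·1773·2.95 / (19.55·10.4) = 7636.3 / 203.31 = 37.56 kPa

c_u = 37.6 kPa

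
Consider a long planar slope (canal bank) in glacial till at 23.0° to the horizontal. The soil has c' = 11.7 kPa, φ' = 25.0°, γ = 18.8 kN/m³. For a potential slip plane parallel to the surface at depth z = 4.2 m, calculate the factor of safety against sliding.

For an infinite slope with a slip plane parallel to the surface (no pore pressure): FS = [c' + γz cos²β tanφ'] / [γz sinβ cosβ].
γz = 18.8·4.2 = 78.96 kN/m²
Numerator = 11.7 + 78.96·cos²23.0°·tan25.0° = 11.7 + 78.96·0.8473·0.4663 = 42.898 kPa
Denominator = 78.96·sin23.0°·cos23.0° = 78.96·0.3907·0.9205 = 28.400 kPa
FS = 42.898 / 28.400 = 1.511

FS = 1.51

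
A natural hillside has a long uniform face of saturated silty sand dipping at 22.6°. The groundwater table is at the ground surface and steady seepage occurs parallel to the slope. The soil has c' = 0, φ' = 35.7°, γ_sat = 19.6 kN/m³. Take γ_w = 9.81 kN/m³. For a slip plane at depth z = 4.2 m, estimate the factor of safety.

With seepage parallel to the slope and the water table at the surface, the effective normal stress on the slip plane uses the buoyant unit weight γ' = γ_sat − γ_w while the driving shear stress uses γ_sat:
FS = [c' + γ' z cos²β tanφ'] / [γ_sat z sinβ cosβ]
(For c' = 0 this reduces to FS = (γ'/γ_sat)·tanφ'/tanβ.)
γ' = 19.6 − 9.81 = 9.79 kN/m³
Numerator = 0.0 + 9.79·4.2·cos²22.6°·tan35.7° = 0.0 + 9.79·4.2·0.8523·0.7186 = 25.183 kPa
Denominator = 19.6·4.2·sin22.6°·cos22.6° = 19.6·4.2·0.3843·0.9232 = 29.206 kPa
FS = 25.183 / 29.206 = 0.862

FS = 0.86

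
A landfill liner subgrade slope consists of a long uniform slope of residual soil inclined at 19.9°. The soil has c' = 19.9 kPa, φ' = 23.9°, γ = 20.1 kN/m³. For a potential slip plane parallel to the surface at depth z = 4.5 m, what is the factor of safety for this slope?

For an infinite slope with a slip plane parallel to the surface (no pore pressure): FS = [c' + γz cos²β tanφ'] / [γz sinβ cosβ].
γz = 20.1·4.5 = 90.45 kN/m²
Numerator = 19.9 + 90.45·cos²19.9°·tan23.9° = 19.9 + 90.45·0.8841·0.4431 = 55.338 kPa
Denominator = 90.45·sin19.9°·cos19.9° = 90.45·0.3404·0.9403 = 28.949 kPa
FS = 55.338 / 28.949 = 1.912

FS = 1.91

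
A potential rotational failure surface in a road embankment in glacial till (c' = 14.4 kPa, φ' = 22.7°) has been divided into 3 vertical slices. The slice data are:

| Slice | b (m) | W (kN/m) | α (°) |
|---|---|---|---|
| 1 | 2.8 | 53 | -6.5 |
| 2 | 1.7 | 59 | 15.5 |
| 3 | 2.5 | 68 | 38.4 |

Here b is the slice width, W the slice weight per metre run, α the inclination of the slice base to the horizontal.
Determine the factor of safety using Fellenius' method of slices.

FS = 3.46

Ordinary method of slices: FS = Σ[c'·Δl_i + (W_i cosα_i)·tanφ'] / Σ W_i sinα_i, with Δl_i = b_i / cosα_i.
Slice 1: Δl = 2.8/cos(-6.5°) = 2.818 m; N'_1 = 53·cos(-6.5°) = 52.7; c'Δl = 40.58; W sinα = -6.0
Slice 2: Δl = 1.7/cos15.5° = 1.764 m; N'_2 = 59·cos15.5° = 56.9; c'Δl = 25.40; W sinα = 15.8
Slice 3: Δl = 2.5/cos38.4° = 3.190 m; N'_3 = 68·cos38.4° = 53.3; c'Δl = 45.94; W sinα = 42.2
Σc'Δl = 111.9 kN/m; ΣN' = 162.8 kN/m; ΣW sinα = 52.0 kN/m
Resisting = 111.9 + 162.8·tan22.7° = 111.9 + 68.1 = 180.0 kN/m
FS = 180.0 / 52.0 = 3.462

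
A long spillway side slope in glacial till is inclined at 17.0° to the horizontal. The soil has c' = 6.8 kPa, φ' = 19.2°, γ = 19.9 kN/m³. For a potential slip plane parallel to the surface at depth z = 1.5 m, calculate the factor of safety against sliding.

For an infinite slope with a slip plane parallel to the surface (no pore pressure): FS = [c' + γz cos²β tanφ'] / [γz sinβ cosβ].
γz = 19.9·1.5 = 29.85 kN/m²
Numerator = 6.8 + 29.85·cos²17.0°·tan19.2° = 6.8 + 29.85·0.9145·0.3482 = 16.306 kPa
Denominator = 29.85·sin17.0°·cos17.0° = 29.85·0.2924·0.9563 = 8.346 kPa
FS = 16.306 / 8.346 = 1.954

FS = 1.95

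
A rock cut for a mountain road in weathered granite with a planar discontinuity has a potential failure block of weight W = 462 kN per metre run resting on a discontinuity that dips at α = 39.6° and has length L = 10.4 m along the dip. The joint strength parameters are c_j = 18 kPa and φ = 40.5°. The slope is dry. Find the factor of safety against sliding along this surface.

FS = 1.67

Resolving the block weight along and normal to the plane and applying the Mohr–Coulomb strength on the joint:
N' = W cosα = 462·cos39.6° = 356.0 kN/m
Driving force T = W sinα = 462·sin39.6° = 294.5 kN/m
Resisting force R = c_j·L + N'·tanφ = 18·10.4 + 356.0·tan40.5° = 187.2 + 304.0 = 491.2 kN/m
FS = R / T = 491.2 / 294.5 = 1.668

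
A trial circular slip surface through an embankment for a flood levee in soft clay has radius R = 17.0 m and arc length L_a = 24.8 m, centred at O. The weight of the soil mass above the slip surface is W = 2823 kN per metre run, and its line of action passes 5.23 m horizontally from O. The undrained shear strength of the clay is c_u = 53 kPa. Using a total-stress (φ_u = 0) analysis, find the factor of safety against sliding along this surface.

FS = 1.51

Taking moments about the centre O, the resisting moment is provided by the undrained shear strength acting along the arc:
M_R = c_u·L_a·R = 53·24.80·17.0 = 22344.8 kN·m/m
M_D = W·d = 2823·5.23 = 14764.3 kN·m/m
FS = M_R / M_D = 22344.8 / 14764.3 = 1.513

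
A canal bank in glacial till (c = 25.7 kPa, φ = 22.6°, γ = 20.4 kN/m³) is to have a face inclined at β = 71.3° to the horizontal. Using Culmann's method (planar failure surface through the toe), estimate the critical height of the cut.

H_c = 12.96 m

Culmann's analysis gives the critical failure plane at α_cr = (β + φ)/2 = (71.3 + 22.6)/2 = 47.0°, and the critical height
H_c = (4c/γ) · sinβ cosφ / [1 − cos(β − φ)]
    = (4·25.7/20.4) · sin71.3°·cos22.6° / [1 − cos(48.7°)]
    = 5.039 · 0.9472·0.9232 / [1 − 0.6600]
    = 5.039 · 0.8745 / 0.3400
    = 12.96 m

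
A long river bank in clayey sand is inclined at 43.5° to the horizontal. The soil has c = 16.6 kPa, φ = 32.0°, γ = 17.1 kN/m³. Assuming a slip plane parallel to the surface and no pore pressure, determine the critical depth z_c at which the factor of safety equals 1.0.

z_c = 5.69 m

Setting FS = 1.00 in FS = [c + γz cos²β tanφ] / [γz sinβ cosβ] and solving for z:
z = c / [γ cosβ (FS·sinβ − cosβ·tanφ)]
  = 16.6 / [17.1·cos43.5°·(1.00·sin43.5° − cos43.5°·tan32.0°)]
  = 16.6 / [17.1·0.7254·(1.00·0.6884 − 0.7254·0.6249)]
  = 16.6 / 2.9160 = 5.693 m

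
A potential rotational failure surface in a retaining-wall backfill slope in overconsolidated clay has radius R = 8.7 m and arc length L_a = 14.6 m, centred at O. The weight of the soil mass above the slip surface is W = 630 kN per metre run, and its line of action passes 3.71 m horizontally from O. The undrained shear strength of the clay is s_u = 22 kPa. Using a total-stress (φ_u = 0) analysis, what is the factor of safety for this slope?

FS = 1.20

Taking moments about the centre O, the resisting moment is provided by the undrained shear strength acting along the arc:
M_R = s_u·L_a·R = 22·14.60·8.7 = 2794.4 kN·m/m
M_D = W·d = 630·3.71 = 2337.3 kN·m/m
FS = M_R / M_D = 2794.4 / 2337.3 = 1.196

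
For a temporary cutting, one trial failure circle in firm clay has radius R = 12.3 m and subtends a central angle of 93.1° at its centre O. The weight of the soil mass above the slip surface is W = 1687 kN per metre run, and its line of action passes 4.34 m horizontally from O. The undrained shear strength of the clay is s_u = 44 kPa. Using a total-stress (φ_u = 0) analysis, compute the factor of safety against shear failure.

Taking moments about the centre O, the resisting moment is provided by the undrained shear strength acting along the arc:
Arc length L_a = R·θ = 12.3·(93.1°·π/180) = 12.3·1.6249 = 19.99 m
M_R = s_u·L_a·R = 44·19.99·12.3 = 10816.6 kN·m/m
M_D = W·d = 1687·4.34 = 7321.6 kN·m/m
FS = M_R / M_D = 10816.6 / 7321.6 = 1.477

FS = 1.48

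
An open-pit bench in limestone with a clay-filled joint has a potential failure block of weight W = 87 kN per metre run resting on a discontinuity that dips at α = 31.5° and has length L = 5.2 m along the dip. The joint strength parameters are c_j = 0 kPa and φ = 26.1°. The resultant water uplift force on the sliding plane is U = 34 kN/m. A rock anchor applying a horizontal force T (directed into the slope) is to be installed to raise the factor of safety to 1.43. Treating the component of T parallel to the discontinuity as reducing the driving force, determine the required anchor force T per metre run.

Resolving forces along and normal to the sliding plane, with the horizontal anchor force T adding T·sinα to the effective normal force and T·cosα acting up the plane against the driving force:
FS = [c_jL + (W cosα − U + T sinα) tanφ] / [W sinα − T cosα]
Without the anchor: N' = 40.2 kN/m, driving T_d = 45.5 kN/m, resisting R = 0·5.2 + 40.2·tan26.1° = 19.7 kN/m, FS = 0.43.
Setting FS = 1.43 and solving for T:
1.43·(45.5 − T cos31.5°) = 19.7 + T sin31.5°·tan26.1°
T·(sin31.5°·tan26.1° + 1.43·cos31.5°) = 1.43·45.5 − 19.7
T·(0.5225·0.4899 + 1.43·0.8526) = 65.0 − 19.7 = 45.3
T·1.4752 = 45.3
T = 30.7 kN/m

T = 31 kN/m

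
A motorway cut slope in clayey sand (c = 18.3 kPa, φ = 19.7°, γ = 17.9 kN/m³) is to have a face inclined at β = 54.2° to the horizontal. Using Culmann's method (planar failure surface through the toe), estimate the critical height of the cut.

H_c = 17.75 m

Culmann's analysis gives the critical failure plane at α_cr = (β + φ)/2 = (54.2 + 19.7)/2 = 37.0°, and the critical height
H_c = (4c/γ) · sinβ cosφ / [1 − cos(β − φ)]
    = (4·18.3/17.9) · sin54.2°·cos19.7° / [1 − cos(34.5°)]
    = 4.089 · 0.8111·0.9415 / [1 − 0.8241]
    = 4.089 · 0.7636 / 0.1759
    = 17.75 m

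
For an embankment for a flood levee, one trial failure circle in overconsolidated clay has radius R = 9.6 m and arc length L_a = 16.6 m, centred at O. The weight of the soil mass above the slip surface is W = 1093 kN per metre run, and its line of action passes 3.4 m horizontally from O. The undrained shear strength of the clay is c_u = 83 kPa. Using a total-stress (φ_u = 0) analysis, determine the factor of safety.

FS = 3.56

Taking moments about the centre O, the resisting moment is provided by the undrained shear strength acting along the arc:
M_R = c_u·L_a·R = 83·16.60·9.6 = 13226.9 kN·m/m
M_D = W·d = 1093·3.4 = 3716.2 kN·m/m
FS = M_R / M_D = 13226.9 / 3716.2 = 3.559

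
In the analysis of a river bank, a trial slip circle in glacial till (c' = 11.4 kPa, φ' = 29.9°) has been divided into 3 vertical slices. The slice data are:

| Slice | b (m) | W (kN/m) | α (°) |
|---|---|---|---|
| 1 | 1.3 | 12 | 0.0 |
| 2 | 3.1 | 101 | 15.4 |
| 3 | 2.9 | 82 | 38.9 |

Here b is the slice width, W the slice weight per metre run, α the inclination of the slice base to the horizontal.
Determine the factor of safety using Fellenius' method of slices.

FS = 2.47

Ordinary method of slices: FS = Σ[c'·Δl_i + (W_i cosα_i)·tanφ'] / Σ W_i sinα_i, with Δl_i = b_i / cosα_i.
Slice 1: Δl = 1.3/cos0.0° = 1.300 m; N'_1 = 12·cos0.0° = 12.0; c'Δl = 14.82; W sinα = 0.0
Slice 2: Δl = 3.1/cos15.4° = 3.215 m; N'_2 = 101·cos15.4° = 97.4; c'Δl = 36.66; W sinα = 26.8
Slice 3: Δl = 2.9/cos38.9° = 3.726 m; N'_3 = 82·cos38.9° = 63.8; c'Δl = 42.48; W sinα = 51.5
Σc'Δl = 94.0 kN/m; ΣN' = 173.2 kN/m; ΣW sinα = 78.3 kN/m
Resisting = 94.0 + 173.2·tan29.9° = 94.0 + 99.6 = 193.5 kN/m
FS = 193.5 / 78.3 = 2.471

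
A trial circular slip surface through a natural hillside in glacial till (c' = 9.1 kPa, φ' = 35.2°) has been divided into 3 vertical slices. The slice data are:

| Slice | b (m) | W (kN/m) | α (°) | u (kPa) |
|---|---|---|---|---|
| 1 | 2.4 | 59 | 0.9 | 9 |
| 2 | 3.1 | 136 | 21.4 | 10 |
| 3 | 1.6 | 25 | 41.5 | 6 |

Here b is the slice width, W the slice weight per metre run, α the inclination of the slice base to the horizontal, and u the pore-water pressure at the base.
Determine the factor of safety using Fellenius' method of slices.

Ordinary method of slices: FS = Σ[c'·Δl_i + (W_i cosα_i − u_i·Δl_i)·tanφ'] / Σ W_i sinα_i, with Δl_i = b_i / cosα_i.
Slice 1: Δl = 2.4/cos0.9° = 2.400 m; N'_1 = 59·cos0.9° − 9·2.400 = 37.4; c'Δl = 21.84; W sinα = 0.9
Slice 2: Δl = 3.1/cos21.4° = 3.330 m; N'_2 = 136·cos21.4° − 10·3.330 = 93.3; c'Δl = 30.30; W sinα = 49.6
Slice 3: Δl = 1.6/cos41.5° = 2.136 m; N'_3 = 25·cos41.5° − 6·2.136 = 5.9; c'Δl = 19.44; W sinα = 16.6
Σc'Δl = 71.6 kN/m; ΣN' = 136.6 kN/m; ΣW sinα = 67.1 kN/m
Resisting = 71.6 + 136.6·tan35.2° = 71.6 + 96.4 = 168.0 kN/m
FS = 168.0 / 67.1 = 2.503

FS = 2.50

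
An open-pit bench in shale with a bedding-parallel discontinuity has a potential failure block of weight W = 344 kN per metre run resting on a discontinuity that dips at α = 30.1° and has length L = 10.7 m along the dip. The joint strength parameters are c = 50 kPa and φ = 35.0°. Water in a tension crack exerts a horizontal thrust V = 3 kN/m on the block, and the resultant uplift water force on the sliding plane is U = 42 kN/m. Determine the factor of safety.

FS = 4.07

Resolving the block weight along and normal to the plane and applying the Mohr–Coulomb strength on the joint:
N' = W cosα − U − V sinα = 344·cos30.1° − 42 − 3·sin30.1° = 254.1 kN/m
Driving force T = W sinα + V cosα = 344·sin30.1° + 3·cos30.1° = 175.1 kN/m
Resisting force R = c·L + N'·tanφ = 50·10.7 + 254.1·tan35.0° = 535.0 + 177.9 = 712.9 kN/m
FS = R / T = 712.9 / 175.1 = 4.071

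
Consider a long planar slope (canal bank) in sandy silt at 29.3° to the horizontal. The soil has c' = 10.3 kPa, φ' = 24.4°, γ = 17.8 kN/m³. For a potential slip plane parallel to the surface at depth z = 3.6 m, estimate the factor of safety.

FS = 1.18

For an infinite slope with a slip plane parallel to the surface (no pore pressure): FS = [c' + γz cos²β tanφ'] / [γz sinβ cosβ].
γz = 17.8·3.6 = 64.08 kN/m²
Numerator = 10.3 + 64.08·cos²29.3°·tan24.4° = 10.3 + 64.08·0.7605·0.4536 = 32.406 kPa
Denominator = 64.08·sin29.3°·cos29.3° = 64.08·0.4894·0.8721 = 27.348 kPa
FS = 32.406 / 27.348 = 1.185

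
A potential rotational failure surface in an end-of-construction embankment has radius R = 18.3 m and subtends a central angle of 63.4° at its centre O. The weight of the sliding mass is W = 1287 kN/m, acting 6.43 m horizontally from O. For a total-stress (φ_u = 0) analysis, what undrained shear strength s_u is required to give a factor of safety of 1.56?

FS = s_u·L_a·R / (W·d), so s_u = FS·W·d / (L_a·R).
Arc length L_a = R·θ = 18.3·(63.4°·π/180) = 18.3·1.1065 = 20.25 m
s_u = 1.56·1287·6.43 / (20.25·18.3) = 12909.6 / 370.57 = 34.84 kPa

s_u = 34.8 kPa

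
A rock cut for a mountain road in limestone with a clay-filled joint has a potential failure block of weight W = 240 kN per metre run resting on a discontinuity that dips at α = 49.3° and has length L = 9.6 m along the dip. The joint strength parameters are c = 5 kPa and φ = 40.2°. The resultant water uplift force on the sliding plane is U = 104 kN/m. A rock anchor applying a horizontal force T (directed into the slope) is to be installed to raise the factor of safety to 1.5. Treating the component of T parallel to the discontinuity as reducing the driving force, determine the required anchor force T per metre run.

Resolving forces along and normal to the sliding plane, with the horizontal anchor force T adding T·sinα to the effective normal force and T·cosα acting up the plane against the driving force:
FS = [cL + (W cosα − U + T sinα) tanφ] / [W sinα − T cosα]
Without the anchor: N' = 52.5 kN/m, driving T_d = 182.0 kN/m, resisting R = 5·9.6 + 52.5·tan40.2° = 92.4 kN/m, FS = 0.51.
Setting FS = 1.5 and solving for T:
1.5·(182.0 − T cos49.3°) = 92.4 + T sin49.3°·tan40.2°
T·(sin49.3°·tan40.2° + 1.5·cos49.3°) = 1.5·182.0 − 92.4
T·(0.7581·0.8451 + 1.5·0.6521) = 272.9 − 92.4 = 180.6
T·1.6188 = 180.6
T = 111.5 kN/m

T = 112 kN/m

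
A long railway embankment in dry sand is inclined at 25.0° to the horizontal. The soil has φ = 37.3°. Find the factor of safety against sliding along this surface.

For a dry cohesionless infinite slope the factor of safety is FS = tanφ / tanβ.
FS = tan37.3° / tan25.0° = 0.7618 / 0.4663 = 1.634

FS = 1.63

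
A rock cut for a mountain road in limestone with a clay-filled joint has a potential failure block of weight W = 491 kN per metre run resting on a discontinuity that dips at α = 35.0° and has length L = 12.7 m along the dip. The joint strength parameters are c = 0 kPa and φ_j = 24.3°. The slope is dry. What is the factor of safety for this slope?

Resolving the block weight along and normal to the plane and applying the Mohr–Coulomb strength on the joint:
N' = W cosα = 491·cos35.0° = 402.2 kN/m
Driving force T = W sinα = 491·sin35.0° = 281.6 kN/m
Resisting force R = c·L + N'·tanφ_j = 0·12.7 + 402.2·tan24.3° = 0.0 + 181.6 = 181.6 kN/m
FS = R / T = 181.6 / 281.6 = 0.645

FS = 0.64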